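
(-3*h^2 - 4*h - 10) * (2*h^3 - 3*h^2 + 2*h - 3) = -6*h^5 + h^4 - 14*h^3 + 31*h^2 - 8*h + 30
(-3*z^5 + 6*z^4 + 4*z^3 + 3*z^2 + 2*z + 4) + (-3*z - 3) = -3*z^5 + 6*z^4 + 4*z^3 + 3*z^2 - z + 1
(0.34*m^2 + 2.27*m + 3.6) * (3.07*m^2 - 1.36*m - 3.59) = 1.0438*m^4 + 6.5065*m^3 + 6.7442*m^2 - 13.0453*m - 12.924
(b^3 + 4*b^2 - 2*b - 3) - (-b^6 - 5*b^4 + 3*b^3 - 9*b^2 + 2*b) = b^6 + 5*b^4 - 2*b^3 + 13*b^2 - 4*b - 3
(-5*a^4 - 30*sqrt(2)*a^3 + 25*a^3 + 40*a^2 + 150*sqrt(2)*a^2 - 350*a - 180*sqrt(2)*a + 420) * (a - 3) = -5*a^5 - 30*sqrt(2)*a^4 + 40*a^4 - 35*a^3 + 240*sqrt(2)*a^3 - 630*sqrt(2)*a^2 - 470*a^2 + 540*sqrt(2)*a + 1470*a - 1260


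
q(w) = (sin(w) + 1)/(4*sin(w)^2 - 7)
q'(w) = -8*(sin(w) + 1)*sin(w)*cos(w)/(4*sin(w)^2 - 7)^2 + cos(w)/(4*sin(w)^2 - 7) = (-8*sin(w) + 2*cos(2*w) - 9)*cos(w)/(4*sin(w)^2 - 7)^2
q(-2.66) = -0.09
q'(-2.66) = 0.10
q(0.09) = -0.16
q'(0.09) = -0.16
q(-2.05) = -0.03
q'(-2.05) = 0.09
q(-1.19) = -0.02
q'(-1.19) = -0.09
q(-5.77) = -0.25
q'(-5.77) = -0.28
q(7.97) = -0.65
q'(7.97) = 0.23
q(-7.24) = -0.04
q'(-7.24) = -0.10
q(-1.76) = -0.01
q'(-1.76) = 0.06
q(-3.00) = -0.12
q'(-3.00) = 0.12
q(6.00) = -0.11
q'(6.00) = -0.11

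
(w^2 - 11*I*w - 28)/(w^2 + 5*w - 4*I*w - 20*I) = (w - 7*I)/(w + 5)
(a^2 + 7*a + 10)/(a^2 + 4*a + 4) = (a + 5)/(a + 2)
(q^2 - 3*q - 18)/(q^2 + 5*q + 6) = (q - 6)/(q + 2)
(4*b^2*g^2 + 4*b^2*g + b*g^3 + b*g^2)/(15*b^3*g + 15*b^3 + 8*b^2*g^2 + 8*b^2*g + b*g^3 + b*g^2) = g*(4*b + g)/(15*b^2 + 8*b*g + g^2)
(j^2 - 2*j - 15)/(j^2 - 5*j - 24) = (j - 5)/(j - 8)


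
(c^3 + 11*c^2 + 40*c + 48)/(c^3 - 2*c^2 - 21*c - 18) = (c^2 + 8*c + 16)/(c^2 - 5*c - 6)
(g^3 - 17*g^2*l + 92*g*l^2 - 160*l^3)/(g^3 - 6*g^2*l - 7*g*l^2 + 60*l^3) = (g - 8*l)/(g + 3*l)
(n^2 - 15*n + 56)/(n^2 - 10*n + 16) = (n - 7)/(n - 2)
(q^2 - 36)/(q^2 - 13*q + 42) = (q + 6)/(q - 7)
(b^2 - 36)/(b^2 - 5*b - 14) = (36 - b^2)/(-b^2 + 5*b + 14)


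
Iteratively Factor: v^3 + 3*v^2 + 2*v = (v + 1)*(v^2 + 2*v) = (v + 1)*(v + 2)*(v)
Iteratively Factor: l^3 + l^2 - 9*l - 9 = (l - 3)*(l^2 + 4*l + 3) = (l - 3)*(l + 3)*(l + 1)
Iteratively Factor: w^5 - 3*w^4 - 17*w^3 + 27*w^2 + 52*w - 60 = (w - 2)*(w^4 - w^3 - 19*w^2 - 11*w + 30) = (w - 2)*(w - 1)*(w^3 - 19*w - 30) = (w - 2)*(w - 1)*(w + 2)*(w^2 - 2*w - 15) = (w - 5)*(w - 2)*(w - 1)*(w + 2)*(w + 3)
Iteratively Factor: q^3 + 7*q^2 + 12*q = (q + 4)*(q^2 + 3*q) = (q + 3)*(q + 4)*(q)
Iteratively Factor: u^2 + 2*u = (u + 2)*(u)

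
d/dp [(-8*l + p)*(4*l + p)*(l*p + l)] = l*(-32*l^2 - 8*l*p - 4*l + 3*p^2 + 2*p)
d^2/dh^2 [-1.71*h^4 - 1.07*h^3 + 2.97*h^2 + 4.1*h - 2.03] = -20.52*h^2 - 6.42*h + 5.94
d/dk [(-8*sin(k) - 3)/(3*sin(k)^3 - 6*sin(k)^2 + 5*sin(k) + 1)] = (-21*sin(k)^2 - 12*sin(3*k) + 7)*cos(k)/(3*sin(k)^3 - 6*sin(k)^2 + 5*sin(k) + 1)^2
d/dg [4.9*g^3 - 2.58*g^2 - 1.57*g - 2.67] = 14.7*g^2 - 5.16*g - 1.57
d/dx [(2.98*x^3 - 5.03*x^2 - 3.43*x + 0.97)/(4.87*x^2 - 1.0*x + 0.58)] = (14.5126*x^4 - 5.96*x^3 + 26.9193*x^2 - 15.2826*x - 1.0194)/(23.7169*x^4 - 9.74*x^3 + 6.6492*x^2 - 1.16*x + 0.3364)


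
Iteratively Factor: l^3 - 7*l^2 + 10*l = (l - 2)*(l^2 - 5*l) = (l - 5)*(l - 2)*(l)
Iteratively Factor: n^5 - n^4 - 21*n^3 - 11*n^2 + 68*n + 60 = (n + 1)*(n^4 - 2*n^3 - 19*n^2 + 8*n + 60) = (n + 1)*(n + 3)*(n^3 - 5*n^2 - 4*n + 20) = (n - 5)*(n + 1)*(n + 3)*(n^2 - 4) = (n - 5)*(n + 1)*(n + 2)*(n + 3)*(n - 2)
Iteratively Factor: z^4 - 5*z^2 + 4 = (z + 1)*(z^3 - z^2 - 4*z + 4) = (z - 2)*(z + 1)*(z^2 + z - 2) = (z - 2)*(z - 1)*(z + 1)*(z + 2)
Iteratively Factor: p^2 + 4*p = (p)*(p + 4)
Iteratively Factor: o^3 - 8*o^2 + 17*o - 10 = (o - 2)*(o^2 - 6*o + 5) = (o - 5)*(o - 2)*(o - 1)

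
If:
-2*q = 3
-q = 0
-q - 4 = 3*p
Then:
No Solution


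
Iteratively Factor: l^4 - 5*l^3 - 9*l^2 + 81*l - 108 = (l - 3)*(l^3 - 2*l^2 - 15*l + 36) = (l - 3)^2*(l^2 + l - 12) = (l - 3)^3*(l + 4)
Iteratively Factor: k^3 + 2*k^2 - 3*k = (k - 1)*(k^2 + 3*k) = (k - 1)*(k + 3)*(k)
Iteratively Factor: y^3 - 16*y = (y + 4)*(y^2 - 4*y) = (y - 4)*(y + 4)*(y)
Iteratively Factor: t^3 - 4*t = (t + 2)*(t^2 - 2*t) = (t - 2)*(t + 2)*(t)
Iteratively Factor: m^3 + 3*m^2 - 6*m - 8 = (m + 1)*(m^2 + 2*m - 8) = (m - 2)*(m + 1)*(m + 4)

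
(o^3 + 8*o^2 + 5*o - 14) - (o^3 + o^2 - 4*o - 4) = 7*o^2 + 9*o - 10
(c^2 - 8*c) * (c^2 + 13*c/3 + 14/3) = c^4 - 11*c^3/3 - 30*c^2 - 112*c/3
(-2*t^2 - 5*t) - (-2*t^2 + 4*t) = -9*t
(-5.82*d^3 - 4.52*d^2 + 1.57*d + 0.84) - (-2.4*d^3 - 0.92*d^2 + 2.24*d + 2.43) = -3.42*d^3 - 3.6*d^2 - 0.67*d - 1.59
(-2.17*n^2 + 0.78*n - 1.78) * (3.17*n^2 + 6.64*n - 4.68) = -6.8789*n^4 - 11.9362*n^3 + 9.6922*n^2 - 15.4696*n + 8.3304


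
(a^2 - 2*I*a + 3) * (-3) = -3*a^2 + 6*I*a - 9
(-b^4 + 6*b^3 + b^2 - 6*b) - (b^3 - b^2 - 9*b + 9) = -b^4 + 5*b^3 + 2*b^2 + 3*b - 9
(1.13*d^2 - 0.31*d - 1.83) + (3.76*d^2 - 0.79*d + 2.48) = 4.89*d^2 - 1.1*d + 0.65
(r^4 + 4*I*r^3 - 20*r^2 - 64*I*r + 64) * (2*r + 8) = 2*r^5 + 8*r^4 + 8*I*r^4 - 40*r^3 + 32*I*r^3 - 160*r^2 - 128*I*r^2 + 128*r - 512*I*r + 512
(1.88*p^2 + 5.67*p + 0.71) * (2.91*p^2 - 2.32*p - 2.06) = 5.4708*p^4 + 12.1381*p^3 - 14.9611*p^2 - 13.3274*p - 1.4626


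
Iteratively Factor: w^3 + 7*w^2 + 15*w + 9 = (w + 3)*(w^2 + 4*w + 3) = (w + 3)^2*(w + 1)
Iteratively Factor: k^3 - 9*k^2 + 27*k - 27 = (k - 3)*(k^2 - 6*k + 9) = (k - 3)^2*(k - 3)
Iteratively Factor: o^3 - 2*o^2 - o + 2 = (o + 1)*(o^2 - 3*o + 2) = (o - 2)*(o + 1)*(o - 1)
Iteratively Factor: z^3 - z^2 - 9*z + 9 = (z - 3)*(z^2 + 2*z - 3) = (z - 3)*(z + 3)*(z - 1)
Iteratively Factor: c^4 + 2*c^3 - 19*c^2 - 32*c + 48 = (c + 4)*(c^3 - 2*c^2 - 11*c + 12) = (c - 1)*(c + 4)*(c^2 - c - 12) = (c - 4)*(c - 1)*(c + 4)*(c + 3)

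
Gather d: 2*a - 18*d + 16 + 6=2*a - 18*d + 22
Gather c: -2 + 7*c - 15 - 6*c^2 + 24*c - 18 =-6*c^2 + 31*c - 35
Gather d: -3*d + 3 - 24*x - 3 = -3*d - 24*x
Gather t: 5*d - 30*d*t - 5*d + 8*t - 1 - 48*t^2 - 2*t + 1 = -48*t^2 + t*(6 - 30*d)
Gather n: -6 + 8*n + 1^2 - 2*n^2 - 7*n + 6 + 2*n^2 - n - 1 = 0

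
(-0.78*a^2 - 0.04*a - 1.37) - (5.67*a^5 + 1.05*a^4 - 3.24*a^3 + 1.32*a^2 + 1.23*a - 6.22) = -5.67*a^5 - 1.05*a^4 + 3.24*a^3 - 2.1*a^2 - 1.27*a + 4.85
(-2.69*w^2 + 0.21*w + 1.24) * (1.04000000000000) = -2.7976*w^2 + 0.2184*w + 1.2896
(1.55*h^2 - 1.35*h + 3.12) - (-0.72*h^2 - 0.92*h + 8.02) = 2.27*h^2 - 0.43*h - 4.9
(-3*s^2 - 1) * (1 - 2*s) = 6*s^3 - 3*s^2 + 2*s - 1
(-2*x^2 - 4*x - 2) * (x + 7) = -2*x^3 - 18*x^2 - 30*x - 14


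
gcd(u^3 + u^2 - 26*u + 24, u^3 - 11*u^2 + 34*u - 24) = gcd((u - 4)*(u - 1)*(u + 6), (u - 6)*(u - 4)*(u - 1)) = u^2 - 5*u + 4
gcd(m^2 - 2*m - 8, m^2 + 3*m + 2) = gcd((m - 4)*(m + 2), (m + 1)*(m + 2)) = m + 2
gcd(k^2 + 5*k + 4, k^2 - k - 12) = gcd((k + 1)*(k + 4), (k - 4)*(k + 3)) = 1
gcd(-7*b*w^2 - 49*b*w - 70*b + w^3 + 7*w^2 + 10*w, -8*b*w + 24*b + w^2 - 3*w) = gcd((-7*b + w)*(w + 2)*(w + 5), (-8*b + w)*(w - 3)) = 1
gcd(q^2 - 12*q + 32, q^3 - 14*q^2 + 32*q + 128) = q - 8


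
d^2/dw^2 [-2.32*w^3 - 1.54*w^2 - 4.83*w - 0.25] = -13.92*w - 3.08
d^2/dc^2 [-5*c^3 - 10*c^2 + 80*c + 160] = -30*c - 20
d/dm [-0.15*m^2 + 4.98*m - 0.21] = 4.98 - 0.3*m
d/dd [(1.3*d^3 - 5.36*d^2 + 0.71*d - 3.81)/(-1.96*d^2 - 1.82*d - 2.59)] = (-2.548*d^4 - 4.732*d^3 + 1.0458*d^2 + 12.8296*d - 8.7731)/(3.8416*d^4 + 7.1344*d^3 + 13.4652*d^2 + 9.4276*d + 6.7081)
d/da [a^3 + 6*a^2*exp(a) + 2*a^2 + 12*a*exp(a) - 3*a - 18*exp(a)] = 6*a^2*exp(a) + 3*a^2 + 24*a*exp(a) + 4*a - 6*exp(a) - 3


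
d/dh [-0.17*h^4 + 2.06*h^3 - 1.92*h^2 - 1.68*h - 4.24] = -0.68*h^3 + 6.18*h^2 - 3.84*h - 1.68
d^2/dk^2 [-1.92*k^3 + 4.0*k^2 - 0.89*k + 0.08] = 8.0 - 11.52*k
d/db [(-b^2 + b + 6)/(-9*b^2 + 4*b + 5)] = (5*b^2 + 98*b - 19)/(81*b^4 - 72*b^3 - 74*b^2 + 40*b + 25)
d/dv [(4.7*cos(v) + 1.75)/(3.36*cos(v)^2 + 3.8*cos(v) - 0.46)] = (15.792*cos(v)^2 + 11.76*cos(v) + 8.812)*sin(v)/(11.2896*cos(v)^4 + 25.536*cos(v)^3 + 11.3488*cos(v)^2 - 3.496*cos(v) + 0.2116)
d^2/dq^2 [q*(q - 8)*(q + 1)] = 6*q - 14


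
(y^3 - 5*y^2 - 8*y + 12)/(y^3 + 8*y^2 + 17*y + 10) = (y^2 - 7*y + 6)/(y^2 + 6*y + 5)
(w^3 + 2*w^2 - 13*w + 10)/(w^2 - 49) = (w^3 + 2*w^2 - 13*w + 10)/(w^2 - 49)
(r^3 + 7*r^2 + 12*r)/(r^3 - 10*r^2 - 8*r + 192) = r*(r + 3)/(r^2 - 14*r + 48)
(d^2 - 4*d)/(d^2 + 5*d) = (d - 4)/(d + 5)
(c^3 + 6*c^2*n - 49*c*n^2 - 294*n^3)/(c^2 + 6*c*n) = c - 49*n^2/c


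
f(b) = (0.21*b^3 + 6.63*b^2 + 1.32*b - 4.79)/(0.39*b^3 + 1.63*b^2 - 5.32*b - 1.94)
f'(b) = (-1.17*b^2 - 3.26*b + 5.32)*(0.21*b^3 + 6.63*b^2 + 1.32*b - 4.79)/(0.39*b^3 + 1.63*b^2 - 5.32*b - 1.94)^2 + (0.63*b^2 + 13.26*b + 1.32)/(0.39*b^3 + 1.63*b^2 - 5.32*b - 1.94)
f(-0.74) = -0.81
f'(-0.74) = -5.09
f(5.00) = 3.18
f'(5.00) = -0.73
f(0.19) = 1.49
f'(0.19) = -3.74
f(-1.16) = 0.39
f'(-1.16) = -1.77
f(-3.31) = 2.88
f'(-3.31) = -1.35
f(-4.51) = 5.40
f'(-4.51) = -3.40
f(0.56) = 0.45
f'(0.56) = -2.38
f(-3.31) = 2.88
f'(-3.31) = -1.35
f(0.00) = 2.47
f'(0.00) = -7.45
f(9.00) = 1.90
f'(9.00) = -0.15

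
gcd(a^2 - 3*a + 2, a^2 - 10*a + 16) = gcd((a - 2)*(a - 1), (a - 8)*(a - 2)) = a - 2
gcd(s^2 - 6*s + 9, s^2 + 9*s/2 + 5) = 1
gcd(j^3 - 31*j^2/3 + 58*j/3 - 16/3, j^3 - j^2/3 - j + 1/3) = j - 1/3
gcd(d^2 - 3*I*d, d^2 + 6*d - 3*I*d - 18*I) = d - 3*I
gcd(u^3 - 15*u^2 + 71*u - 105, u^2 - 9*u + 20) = u - 5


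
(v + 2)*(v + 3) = v^2 + 5*v + 6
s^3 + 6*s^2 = s^2*(s + 6)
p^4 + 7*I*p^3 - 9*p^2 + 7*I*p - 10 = (p - I)*(p + I)*(p + 2*I)*(p + 5*I)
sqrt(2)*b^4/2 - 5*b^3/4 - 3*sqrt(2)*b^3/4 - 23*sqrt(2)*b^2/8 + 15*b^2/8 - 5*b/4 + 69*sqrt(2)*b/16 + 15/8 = (b/2 + sqrt(2)/2)*(b - 3/2)*(b - 5*sqrt(2)/2)*(sqrt(2)*b + 1/2)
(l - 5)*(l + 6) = l^2 + l - 30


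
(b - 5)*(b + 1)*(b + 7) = b^3 + 3*b^2 - 33*b - 35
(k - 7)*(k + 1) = k^2 - 6*k - 7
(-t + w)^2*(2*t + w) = 2*t^3 - 3*t^2*w + w^3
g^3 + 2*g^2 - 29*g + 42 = (g - 3)*(g - 2)*(g + 7)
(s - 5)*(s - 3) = s^2 - 8*s + 15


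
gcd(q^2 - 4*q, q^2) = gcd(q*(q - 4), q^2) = q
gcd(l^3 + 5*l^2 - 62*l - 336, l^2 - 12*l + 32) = l - 8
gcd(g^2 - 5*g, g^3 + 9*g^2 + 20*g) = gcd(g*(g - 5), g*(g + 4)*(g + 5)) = g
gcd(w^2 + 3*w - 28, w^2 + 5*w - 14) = w + 7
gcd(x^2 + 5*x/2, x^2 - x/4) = x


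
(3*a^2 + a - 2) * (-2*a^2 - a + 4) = -6*a^4 - 5*a^3 + 15*a^2 + 6*a - 8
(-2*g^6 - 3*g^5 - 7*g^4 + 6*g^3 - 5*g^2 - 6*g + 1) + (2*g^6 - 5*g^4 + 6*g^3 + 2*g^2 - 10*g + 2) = -3*g^5 - 12*g^4 + 12*g^3 - 3*g^2 - 16*g + 3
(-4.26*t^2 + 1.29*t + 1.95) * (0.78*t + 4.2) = -3.3228*t^3 - 16.8858*t^2 + 6.939*t + 8.19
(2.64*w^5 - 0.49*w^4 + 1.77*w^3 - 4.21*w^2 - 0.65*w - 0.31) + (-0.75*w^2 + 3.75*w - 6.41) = 2.64*w^5 - 0.49*w^4 + 1.77*w^3 - 4.96*w^2 + 3.1*w - 6.72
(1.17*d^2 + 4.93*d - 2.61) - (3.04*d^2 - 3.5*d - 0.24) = -1.87*d^2 + 8.43*d - 2.37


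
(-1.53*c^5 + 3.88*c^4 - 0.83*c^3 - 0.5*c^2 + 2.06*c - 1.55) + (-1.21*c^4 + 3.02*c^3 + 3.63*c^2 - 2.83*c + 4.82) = -1.53*c^5 + 2.67*c^4 + 2.19*c^3 + 3.13*c^2 - 0.77*c + 3.27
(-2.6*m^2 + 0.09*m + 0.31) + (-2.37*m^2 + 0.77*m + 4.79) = -4.97*m^2 + 0.86*m + 5.1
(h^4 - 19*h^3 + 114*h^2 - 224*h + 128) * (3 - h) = -h^5 + 22*h^4 - 171*h^3 + 566*h^2 - 800*h + 384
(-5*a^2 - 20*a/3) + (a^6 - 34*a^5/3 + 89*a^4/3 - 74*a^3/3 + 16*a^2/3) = a^6 - 34*a^5/3 + 89*a^4/3 - 74*a^3/3 + a^2/3 - 20*a/3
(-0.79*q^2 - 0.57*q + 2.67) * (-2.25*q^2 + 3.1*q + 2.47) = 1.7775*q^4 - 1.1665*q^3 - 9.7258*q^2 + 6.8691*q + 6.5949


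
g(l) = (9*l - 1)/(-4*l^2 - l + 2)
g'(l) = (8*l + 1)*(9*l - 1)/(-4*l^2 - l + 2)^2 + 9/(-4*l^2 - l + 2)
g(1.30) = -1.77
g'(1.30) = 1.84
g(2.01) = -1.06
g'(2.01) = 0.56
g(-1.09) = 6.50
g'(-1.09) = 24.78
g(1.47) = -1.51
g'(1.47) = 1.26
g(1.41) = -1.59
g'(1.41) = 1.43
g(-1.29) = 3.75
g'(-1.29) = 7.70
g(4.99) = -0.43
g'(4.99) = 0.08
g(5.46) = -0.39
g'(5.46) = 0.07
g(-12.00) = 0.19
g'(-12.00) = 0.02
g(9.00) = -0.24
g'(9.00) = 0.03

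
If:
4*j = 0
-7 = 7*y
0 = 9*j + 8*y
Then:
No Solution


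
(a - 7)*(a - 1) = a^2 - 8*a + 7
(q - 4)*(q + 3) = q^2 - q - 12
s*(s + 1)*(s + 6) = s^3 + 7*s^2 + 6*s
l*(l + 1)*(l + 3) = l^3 + 4*l^2 + 3*l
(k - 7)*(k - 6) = k^2 - 13*k + 42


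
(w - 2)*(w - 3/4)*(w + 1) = w^3 - 7*w^2/4 - 5*w/4 + 3/2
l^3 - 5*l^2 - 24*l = l*(l - 8)*(l + 3)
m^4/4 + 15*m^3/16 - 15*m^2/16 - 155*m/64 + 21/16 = (m/4 + 1)*(m - 3/2)*(m - 1/2)*(m + 7/4)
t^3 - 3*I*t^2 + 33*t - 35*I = (t - 7*I)*(t - I)*(t + 5*I)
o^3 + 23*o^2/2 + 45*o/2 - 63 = (o - 3/2)*(o + 6)*(o + 7)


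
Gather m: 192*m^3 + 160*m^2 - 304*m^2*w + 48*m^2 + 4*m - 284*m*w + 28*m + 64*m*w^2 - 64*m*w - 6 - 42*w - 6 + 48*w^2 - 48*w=192*m^3 + m^2*(208 - 304*w) + m*(64*w^2 - 348*w + 32) + 48*w^2 - 90*w - 12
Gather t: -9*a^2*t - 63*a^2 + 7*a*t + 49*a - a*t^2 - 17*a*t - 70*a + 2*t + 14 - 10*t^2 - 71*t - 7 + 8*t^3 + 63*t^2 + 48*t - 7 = -63*a^2 - 21*a + 8*t^3 + t^2*(53 - a) + t*(-9*a^2 - 10*a - 21)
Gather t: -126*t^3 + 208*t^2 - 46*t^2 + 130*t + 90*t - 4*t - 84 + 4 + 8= -126*t^3 + 162*t^2 + 216*t - 72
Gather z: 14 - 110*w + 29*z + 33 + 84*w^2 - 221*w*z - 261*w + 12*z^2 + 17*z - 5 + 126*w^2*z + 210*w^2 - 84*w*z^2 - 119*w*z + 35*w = 294*w^2 - 336*w + z^2*(12 - 84*w) + z*(126*w^2 - 340*w + 46) + 42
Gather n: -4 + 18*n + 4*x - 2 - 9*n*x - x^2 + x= n*(18 - 9*x) - x^2 + 5*x - 6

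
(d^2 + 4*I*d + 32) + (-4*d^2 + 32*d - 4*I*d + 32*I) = -3*d^2 + 32*d + 32 + 32*I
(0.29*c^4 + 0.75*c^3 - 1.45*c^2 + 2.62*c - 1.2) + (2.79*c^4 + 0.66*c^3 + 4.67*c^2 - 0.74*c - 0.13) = 3.08*c^4 + 1.41*c^3 + 3.22*c^2 + 1.88*c - 1.33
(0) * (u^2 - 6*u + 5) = 0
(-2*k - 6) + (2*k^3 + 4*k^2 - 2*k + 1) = 2*k^3 + 4*k^2 - 4*k - 5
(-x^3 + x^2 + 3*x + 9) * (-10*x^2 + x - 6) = 10*x^5 - 11*x^4 - 23*x^3 - 93*x^2 - 9*x - 54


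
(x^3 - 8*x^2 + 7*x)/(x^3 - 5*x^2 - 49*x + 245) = x*(x - 1)/(x^2 + 2*x - 35)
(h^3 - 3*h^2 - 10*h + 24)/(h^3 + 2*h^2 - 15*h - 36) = (h - 2)/(h + 3)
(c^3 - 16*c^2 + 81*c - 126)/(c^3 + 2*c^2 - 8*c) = (c^3 - 16*c^2 + 81*c - 126)/(c*(c^2 + 2*c - 8))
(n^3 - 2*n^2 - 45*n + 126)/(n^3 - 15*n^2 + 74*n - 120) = (n^2 + 4*n - 21)/(n^2 - 9*n + 20)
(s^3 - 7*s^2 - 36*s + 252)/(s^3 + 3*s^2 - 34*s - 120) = (s^2 - s - 42)/(s^2 + 9*s + 20)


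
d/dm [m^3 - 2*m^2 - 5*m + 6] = 3*m^2 - 4*m - 5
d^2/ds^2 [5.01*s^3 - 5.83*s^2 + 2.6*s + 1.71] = 30.06*s - 11.66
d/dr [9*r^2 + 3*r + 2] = 18*r + 3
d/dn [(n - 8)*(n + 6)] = 2*n - 2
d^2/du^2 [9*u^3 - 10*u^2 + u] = 54*u - 20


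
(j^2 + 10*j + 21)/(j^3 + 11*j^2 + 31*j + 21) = 1/(j + 1)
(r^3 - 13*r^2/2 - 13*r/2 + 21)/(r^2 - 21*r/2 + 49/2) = (2*r^2 + r - 6)/(2*r - 7)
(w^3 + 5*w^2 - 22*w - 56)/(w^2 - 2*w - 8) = w + 7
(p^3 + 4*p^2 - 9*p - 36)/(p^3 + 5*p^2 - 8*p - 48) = (p + 3)/(p + 4)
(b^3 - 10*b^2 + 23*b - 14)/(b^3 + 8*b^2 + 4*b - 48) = (b^2 - 8*b + 7)/(b^2 + 10*b + 24)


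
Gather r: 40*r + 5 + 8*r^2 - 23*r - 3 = 8*r^2 + 17*r + 2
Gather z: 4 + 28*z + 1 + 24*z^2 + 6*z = 24*z^2 + 34*z + 5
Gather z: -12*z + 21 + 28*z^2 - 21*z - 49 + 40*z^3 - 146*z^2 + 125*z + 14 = 40*z^3 - 118*z^2 + 92*z - 14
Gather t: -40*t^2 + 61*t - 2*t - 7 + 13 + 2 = -40*t^2 + 59*t + 8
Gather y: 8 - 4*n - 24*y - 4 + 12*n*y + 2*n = -2*n + y*(12*n - 24) + 4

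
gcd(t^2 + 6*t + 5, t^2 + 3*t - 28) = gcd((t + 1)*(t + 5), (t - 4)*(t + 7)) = 1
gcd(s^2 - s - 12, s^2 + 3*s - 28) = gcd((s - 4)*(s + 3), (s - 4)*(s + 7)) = s - 4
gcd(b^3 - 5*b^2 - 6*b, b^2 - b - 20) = 1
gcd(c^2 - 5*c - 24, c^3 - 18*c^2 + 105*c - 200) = c - 8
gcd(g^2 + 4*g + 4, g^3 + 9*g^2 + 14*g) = g + 2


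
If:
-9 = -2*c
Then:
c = 9/2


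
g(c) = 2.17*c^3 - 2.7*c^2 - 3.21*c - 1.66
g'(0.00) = -3.21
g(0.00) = -1.66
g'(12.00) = 869.43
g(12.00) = 3320.78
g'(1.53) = 3.77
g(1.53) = -5.12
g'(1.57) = 4.36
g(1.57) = -4.96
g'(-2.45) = 49.10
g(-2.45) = -41.91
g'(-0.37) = -0.32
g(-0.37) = -0.95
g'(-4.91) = 180.25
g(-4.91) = -307.86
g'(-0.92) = 7.27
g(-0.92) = -2.68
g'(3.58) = 60.89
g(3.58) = 51.81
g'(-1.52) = 20.04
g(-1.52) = -10.64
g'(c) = 6.51*c^2 - 5.4*c - 3.21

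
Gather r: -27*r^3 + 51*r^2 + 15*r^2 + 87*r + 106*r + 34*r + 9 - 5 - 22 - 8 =-27*r^3 + 66*r^2 + 227*r - 26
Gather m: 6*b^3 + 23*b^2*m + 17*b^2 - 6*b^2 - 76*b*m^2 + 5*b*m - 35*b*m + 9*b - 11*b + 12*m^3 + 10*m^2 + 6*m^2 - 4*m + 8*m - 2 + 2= 6*b^3 + 11*b^2 - 2*b + 12*m^3 + m^2*(16 - 76*b) + m*(23*b^2 - 30*b + 4)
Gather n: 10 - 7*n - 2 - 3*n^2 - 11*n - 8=-3*n^2 - 18*n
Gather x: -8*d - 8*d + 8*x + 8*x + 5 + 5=-16*d + 16*x + 10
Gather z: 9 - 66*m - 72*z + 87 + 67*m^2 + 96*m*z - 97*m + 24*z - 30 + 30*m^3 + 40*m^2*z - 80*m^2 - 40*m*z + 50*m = 30*m^3 - 13*m^2 - 113*m + z*(40*m^2 + 56*m - 48) + 66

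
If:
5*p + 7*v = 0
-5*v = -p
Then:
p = 0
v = 0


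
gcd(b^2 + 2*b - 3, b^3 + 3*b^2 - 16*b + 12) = b - 1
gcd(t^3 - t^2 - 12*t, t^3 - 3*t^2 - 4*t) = t^2 - 4*t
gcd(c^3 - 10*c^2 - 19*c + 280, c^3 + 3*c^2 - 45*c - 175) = c^2 - 2*c - 35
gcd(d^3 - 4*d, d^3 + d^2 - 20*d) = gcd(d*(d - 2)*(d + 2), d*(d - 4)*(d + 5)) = d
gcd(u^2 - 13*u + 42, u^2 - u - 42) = u - 7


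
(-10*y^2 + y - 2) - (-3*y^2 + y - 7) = 5 - 7*y^2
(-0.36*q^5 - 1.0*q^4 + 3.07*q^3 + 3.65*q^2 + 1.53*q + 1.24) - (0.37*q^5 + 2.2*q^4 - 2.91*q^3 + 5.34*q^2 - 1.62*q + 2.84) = -0.73*q^5 - 3.2*q^4 + 5.98*q^3 - 1.69*q^2 + 3.15*q - 1.6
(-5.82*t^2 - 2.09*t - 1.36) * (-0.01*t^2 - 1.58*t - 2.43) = 0.0582*t^4 + 9.2165*t^3 + 17.4584*t^2 + 7.2275*t + 3.3048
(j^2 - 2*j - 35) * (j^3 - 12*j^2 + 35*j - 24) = j^5 - 14*j^4 + 24*j^3 + 326*j^2 - 1177*j + 840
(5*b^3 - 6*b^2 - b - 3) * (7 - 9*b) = -45*b^4 + 89*b^3 - 33*b^2 + 20*b - 21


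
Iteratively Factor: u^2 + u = (u)*(u + 1)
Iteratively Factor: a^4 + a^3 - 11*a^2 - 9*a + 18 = (a + 2)*(a^3 - a^2 - 9*a + 9) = (a + 2)*(a + 3)*(a^2 - 4*a + 3) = (a - 3)*(a + 2)*(a + 3)*(a - 1)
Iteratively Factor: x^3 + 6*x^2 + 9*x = (x)*(x^2 + 6*x + 9) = x*(x + 3)*(x + 3)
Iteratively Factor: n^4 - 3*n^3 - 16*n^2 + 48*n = (n + 4)*(n^3 - 7*n^2 + 12*n) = (n - 4)*(n + 4)*(n^2 - 3*n) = (n - 4)*(n - 3)*(n + 4)*(n)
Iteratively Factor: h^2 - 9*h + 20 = (h - 5)*(h - 4)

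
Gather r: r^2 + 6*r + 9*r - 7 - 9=r^2 + 15*r - 16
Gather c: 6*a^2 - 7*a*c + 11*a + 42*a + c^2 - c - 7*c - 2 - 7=6*a^2 + 53*a + c^2 + c*(-7*a - 8) - 9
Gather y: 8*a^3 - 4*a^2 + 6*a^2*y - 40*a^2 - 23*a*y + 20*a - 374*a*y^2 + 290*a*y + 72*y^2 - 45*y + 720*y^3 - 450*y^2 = 8*a^3 - 44*a^2 + 20*a + 720*y^3 + y^2*(-374*a - 378) + y*(6*a^2 + 267*a - 45)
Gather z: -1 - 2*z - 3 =-2*z - 4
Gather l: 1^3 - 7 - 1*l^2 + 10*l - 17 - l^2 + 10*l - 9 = -2*l^2 + 20*l - 32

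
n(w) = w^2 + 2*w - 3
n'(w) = 2*w + 2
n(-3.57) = 2.60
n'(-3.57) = -5.14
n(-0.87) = -3.98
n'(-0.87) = 0.26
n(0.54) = -1.63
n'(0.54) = 3.08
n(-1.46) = -3.79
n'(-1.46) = -0.92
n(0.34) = -2.20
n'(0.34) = 2.68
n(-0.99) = -4.00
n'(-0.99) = 0.02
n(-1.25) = -3.94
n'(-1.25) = -0.50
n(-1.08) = -3.99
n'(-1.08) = -0.16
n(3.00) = 12.00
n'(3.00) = 8.00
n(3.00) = 12.00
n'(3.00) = 8.00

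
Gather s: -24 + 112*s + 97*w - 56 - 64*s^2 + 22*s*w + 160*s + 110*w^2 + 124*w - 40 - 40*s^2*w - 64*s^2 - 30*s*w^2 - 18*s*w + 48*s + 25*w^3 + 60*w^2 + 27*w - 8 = s^2*(-40*w - 128) + s*(-30*w^2 + 4*w + 320) + 25*w^3 + 170*w^2 + 248*w - 128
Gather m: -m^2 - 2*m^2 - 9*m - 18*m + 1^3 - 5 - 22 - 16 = -3*m^2 - 27*m - 42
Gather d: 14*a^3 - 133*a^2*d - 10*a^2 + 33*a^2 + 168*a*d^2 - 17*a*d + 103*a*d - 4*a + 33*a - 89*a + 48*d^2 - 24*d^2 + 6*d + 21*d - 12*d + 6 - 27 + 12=14*a^3 + 23*a^2 - 60*a + d^2*(168*a + 24) + d*(-133*a^2 + 86*a + 15) - 9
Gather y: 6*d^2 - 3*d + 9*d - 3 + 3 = 6*d^2 + 6*d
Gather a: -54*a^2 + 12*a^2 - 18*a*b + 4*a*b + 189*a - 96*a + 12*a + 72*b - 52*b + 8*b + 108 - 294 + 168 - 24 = -42*a^2 + a*(105 - 14*b) + 28*b - 42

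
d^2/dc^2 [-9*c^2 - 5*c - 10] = -18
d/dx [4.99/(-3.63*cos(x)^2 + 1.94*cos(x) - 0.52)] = (9.6806 - 36.2274*cos(x))*sin(x)/(3.63*cos(x)^2 - 1.94*cos(x) + 0.52)^2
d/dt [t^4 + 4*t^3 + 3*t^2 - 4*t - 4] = 4*t^3 + 12*t^2 + 6*t - 4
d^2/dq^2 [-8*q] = 0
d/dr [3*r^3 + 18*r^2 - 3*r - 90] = 9*r^2 + 36*r - 3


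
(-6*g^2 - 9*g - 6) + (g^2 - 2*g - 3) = -5*g^2 - 11*g - 9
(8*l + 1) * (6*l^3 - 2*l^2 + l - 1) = 48*l^4 - 10*l^3 + 6*l^2 - 7*l - 1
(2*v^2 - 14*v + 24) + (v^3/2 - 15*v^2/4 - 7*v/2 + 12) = v^3/2 - 7*v^2/4 - 35*v/2 + 36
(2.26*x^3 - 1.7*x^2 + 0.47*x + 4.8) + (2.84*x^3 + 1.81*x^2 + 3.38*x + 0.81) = 5.1*x^3 + 0.11*x^2 + 3.85*x + 5.61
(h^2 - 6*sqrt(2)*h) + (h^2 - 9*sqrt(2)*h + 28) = 2*h^2 - 15*sqrt(2)*h + 28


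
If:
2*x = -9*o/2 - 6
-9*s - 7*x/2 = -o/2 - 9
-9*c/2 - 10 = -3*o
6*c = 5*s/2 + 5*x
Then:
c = -33980/16749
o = 540/1861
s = 13604/5583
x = -6798/1861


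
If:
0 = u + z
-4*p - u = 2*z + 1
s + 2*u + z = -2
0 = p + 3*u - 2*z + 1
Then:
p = -2/7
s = -13/7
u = -1/7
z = 1/7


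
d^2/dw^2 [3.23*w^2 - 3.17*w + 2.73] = 6.46000000000000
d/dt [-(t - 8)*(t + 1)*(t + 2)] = -3*t^2 + 10*t + 22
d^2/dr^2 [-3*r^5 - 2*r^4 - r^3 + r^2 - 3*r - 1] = -60*r^3 - 24*r^2 - 6*r + 2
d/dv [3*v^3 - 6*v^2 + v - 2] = 9*v^2 - 12*v + 1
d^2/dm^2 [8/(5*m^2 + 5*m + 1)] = 80*(-5*m^2 - 5*m + 5*(2*m + 1)^2 - 1)/(5*m^2 + 5*m + 1)^3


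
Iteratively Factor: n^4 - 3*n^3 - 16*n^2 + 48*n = (n - 4)*(n^3 + n^2 - 12*n) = (n - 4)*(n + 4)*(n^2 - 3*n) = n*(n - 4)*(n + 4)*(n - 3)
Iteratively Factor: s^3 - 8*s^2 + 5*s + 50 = (s - 5)*(s^2 - 3*s - 10) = (s - 5)*(s + 2)*(s - 5)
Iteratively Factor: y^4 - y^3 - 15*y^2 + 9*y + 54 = (y - 3)*(y^3 + 2*y^2 - 9*y - 18) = (y - 3)*(y + 3)*(y^2 - y - 6) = (y - 3)^2*(y + 3)*(y + 2)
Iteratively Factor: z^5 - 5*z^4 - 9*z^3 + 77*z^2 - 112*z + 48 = (z - 1)*(z^4 - 4*z^3 - 13*z^2 + 64*z - 48) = (z - 1)*(z + 4)*(z^3 - 8*z^2 + 19*z - 12) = (z - 4)*(z - 1)*(z + 4)*(z^2 - 4*z + 3) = (z - 4)*(z - 3)*(z - 1)*(z + 4)*(z - 1)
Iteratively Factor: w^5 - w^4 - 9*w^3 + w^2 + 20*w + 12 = (w + 2)*(w^4 - 3*w^3 - 3*w^2 + 7*w + 6) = (w + 1)*(w + 2)*(w^3 - 4*w^2 + w + 6) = (w + 1)^2*(w + 2)*(w^2 - 5*w + 6) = (w - 3)*(w + 1)^2*(w + 2)*(w - 2)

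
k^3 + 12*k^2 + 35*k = k*(k + 5)*(k + 7)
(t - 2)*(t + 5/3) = t^2 - t/3 - 10/3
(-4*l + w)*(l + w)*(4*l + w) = -16*l^3 - 16*l^2*w + l*w^2 + w^3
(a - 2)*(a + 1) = a^2 - a - 2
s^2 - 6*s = s*(s - 6)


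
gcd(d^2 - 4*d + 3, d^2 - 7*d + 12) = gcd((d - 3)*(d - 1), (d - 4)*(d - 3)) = d - 3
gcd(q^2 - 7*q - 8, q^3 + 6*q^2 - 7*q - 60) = 1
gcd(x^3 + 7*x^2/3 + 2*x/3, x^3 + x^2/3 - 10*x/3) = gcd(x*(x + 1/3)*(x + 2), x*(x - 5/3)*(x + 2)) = x^2 + 2*x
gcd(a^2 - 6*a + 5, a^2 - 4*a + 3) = a - 1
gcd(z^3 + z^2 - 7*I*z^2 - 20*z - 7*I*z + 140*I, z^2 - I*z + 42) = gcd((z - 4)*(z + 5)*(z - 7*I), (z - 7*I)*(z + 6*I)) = z - 7*I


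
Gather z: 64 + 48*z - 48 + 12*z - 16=60*z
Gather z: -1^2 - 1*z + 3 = 2 - z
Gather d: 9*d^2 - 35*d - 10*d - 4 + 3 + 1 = 9*d^2 - 45*d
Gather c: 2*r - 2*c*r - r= -2*c*r + r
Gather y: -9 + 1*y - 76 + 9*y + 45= 10*y - 40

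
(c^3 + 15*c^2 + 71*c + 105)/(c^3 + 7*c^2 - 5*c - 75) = (c^2 + 10*c + 21)/(c^2 + 2*c - 15)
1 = 1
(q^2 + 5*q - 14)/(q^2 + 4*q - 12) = (q + 7)/(q + 6)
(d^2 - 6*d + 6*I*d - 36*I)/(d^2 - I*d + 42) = (d - 6)/(d - 7*I)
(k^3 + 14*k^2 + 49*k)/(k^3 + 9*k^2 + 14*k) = (k + 7)/(k + 2)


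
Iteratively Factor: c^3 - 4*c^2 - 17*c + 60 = (c - 5)*(c^2 + c - 12) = (c - 5)*(c + 4)*(c - 3)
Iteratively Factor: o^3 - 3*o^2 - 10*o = (o - 5)*(o^2 + 2*o) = (o - 5)*(o + 2)*(o)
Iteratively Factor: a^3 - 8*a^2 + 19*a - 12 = (a - 1)*(a^2 - 7*a + 12) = (a - 4)*(a - 1)*(a - 3)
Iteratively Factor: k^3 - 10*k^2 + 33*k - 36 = (k - 3)*(k^2 - 7*k + 12) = (k - 3)^2*(k - 4)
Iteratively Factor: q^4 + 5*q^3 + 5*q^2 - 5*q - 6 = (q + 3)*(q^3 + 2*q^2 - q - 2) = (q + 2)*(q + 3)*(q^2 - 1) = (q - 1)*(q + 2)*(q + 3)*(q + 1)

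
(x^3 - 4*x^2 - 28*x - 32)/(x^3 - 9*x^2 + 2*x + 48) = (x + 2)/(x - 3)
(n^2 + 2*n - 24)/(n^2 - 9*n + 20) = (n + 6)/(n - 5)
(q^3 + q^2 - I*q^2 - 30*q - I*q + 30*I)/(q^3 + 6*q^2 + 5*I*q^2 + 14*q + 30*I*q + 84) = (q^2 - q*(5 + I) + 5*I)/(q^2 + 5*I*q + 14)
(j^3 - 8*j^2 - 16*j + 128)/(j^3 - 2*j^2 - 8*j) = (j^2 - 4*j - 32)/(j*(j + 2))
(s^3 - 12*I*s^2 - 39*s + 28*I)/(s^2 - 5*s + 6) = (s^3 - 12*I*s^2 - 39*s + 28*I)/(s^2 - 5*s + 6)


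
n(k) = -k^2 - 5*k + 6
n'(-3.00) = 1.00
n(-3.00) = 12.00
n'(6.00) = -17.00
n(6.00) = -60.00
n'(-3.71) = 2.42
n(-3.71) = 10.79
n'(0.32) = -5.64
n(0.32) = 4.30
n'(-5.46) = 5.92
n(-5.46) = 3.49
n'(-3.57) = 2.14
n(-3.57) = 11.11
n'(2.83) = -10.66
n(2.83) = -16.16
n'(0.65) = -6.30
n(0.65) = 2.33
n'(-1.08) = -2.84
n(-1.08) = 10.23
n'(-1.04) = -2.92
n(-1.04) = 10.12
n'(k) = -2*k - 5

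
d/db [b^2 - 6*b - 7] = 2*b - 6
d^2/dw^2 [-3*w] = 0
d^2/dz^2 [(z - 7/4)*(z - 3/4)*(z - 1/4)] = 6*z - 11/2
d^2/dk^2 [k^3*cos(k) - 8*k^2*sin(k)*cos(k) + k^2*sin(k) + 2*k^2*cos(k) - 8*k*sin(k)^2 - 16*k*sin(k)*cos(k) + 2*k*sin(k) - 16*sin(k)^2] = -k^3*cos(k) - 7*k^2*sin(k) + 16*k^2*sin(2*k) - 2*k^2*cos(k) + 32*k*sin(2*k) - 48*k*cos(2*k) + 10*sqrt(2)*k*cos(k + pi/4) + 2*sin(k) - 24*sin(2*k) + 8*cos(k) - 64*cos(2*k)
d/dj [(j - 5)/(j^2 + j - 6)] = (j^2 + j - (j - 5)*(2*j + 1) - 6)/(j^2 + j - 6)^2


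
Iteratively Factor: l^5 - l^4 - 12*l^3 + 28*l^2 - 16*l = (l - 2)*(l^4 + l^3 - 10*l^2 + 8*l) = l*(l - 2)*(l^3 + l^2 - 10*l + 8) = l*(l - 2)*(l + 4)*(l^2 - 3*l + 2) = l*(l - 2)*(l - 1)*(l + 4)*(l - 2)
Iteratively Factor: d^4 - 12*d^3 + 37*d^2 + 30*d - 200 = (d + 2)*(d^3 - 14*d^2 + 65*d - 100) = (d - 5)*(d + 2)*(d^2 - 9*d + 20) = (d - 5)^2*(d + 2)*(d - 4)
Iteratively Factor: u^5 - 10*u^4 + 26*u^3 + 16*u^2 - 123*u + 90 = (u - 3)*(u^4 - 7*u^3 + 5*u^2 + 31*u - 30) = (u - 3)^2*(u^3 - 4*u^2 - 7*u + 10) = (u - 3)^2*(u + 2)*(u^2 - 6*u + 5) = (u - 5)*(u - 3)^2*(u + 2)*(u - 1)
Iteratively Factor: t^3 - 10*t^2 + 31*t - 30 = (t - 2)*(t^2 - 8*t + 15) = (t - 3)*(t - 2)*(t - 5)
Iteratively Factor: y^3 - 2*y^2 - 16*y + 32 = (y + 4)*(y^2 - 6*y + 8) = (y - 2)*(y + 4)*(y - 4)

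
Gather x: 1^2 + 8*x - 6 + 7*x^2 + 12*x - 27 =7*x^2 + 20*x - 32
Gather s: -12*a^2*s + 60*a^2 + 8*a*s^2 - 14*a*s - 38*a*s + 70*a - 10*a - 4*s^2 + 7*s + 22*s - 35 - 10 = 60*a^2 + 60*a + s^2*(8*a - 4) + s*(-12*a^2 - 52*a + 29) - 45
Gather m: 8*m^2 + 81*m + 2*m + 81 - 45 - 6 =8*m^2 + 83*m + 30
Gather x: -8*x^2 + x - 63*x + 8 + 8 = -8*x^2 - 62*x + 16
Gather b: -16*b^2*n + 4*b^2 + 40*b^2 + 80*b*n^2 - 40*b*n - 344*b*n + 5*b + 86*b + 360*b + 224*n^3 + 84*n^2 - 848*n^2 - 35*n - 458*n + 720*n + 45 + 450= b^2*(44 - 16*n) + b*(80*n^2 - 384*n + 451) + 224*n^3 - 764*n^2 + 227*n + 495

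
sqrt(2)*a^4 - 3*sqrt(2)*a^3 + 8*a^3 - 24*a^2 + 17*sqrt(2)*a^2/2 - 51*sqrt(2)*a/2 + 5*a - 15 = (a - 3)*(a + sqrt(2))*(a + 5*sqrt(2)/2)*(sqrt(2)*a + 1)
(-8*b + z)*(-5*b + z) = 40*b^2 - 13*b*z + z^2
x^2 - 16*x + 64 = (x - 8)^2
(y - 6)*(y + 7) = y^2 + y - 42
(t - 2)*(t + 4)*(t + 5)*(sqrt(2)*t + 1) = sqrt(2)*t^4 + t^3 + 7*sqrt(2)*t^3 + 2*sqrt(2)*t^2 + 7*t^2 - 40*sqrt(2)*t + 2*t - 40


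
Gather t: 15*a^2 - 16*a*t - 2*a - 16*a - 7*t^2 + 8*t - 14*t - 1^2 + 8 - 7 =15*a^2 - 18*a - 7*t^2 + t*(-16*a - 6)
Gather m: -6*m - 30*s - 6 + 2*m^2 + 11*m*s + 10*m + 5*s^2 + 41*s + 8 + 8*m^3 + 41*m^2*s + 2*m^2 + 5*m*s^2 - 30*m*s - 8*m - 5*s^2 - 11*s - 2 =8*m^3 + m^2*(41*s + 4) + m*(5*s^2 - 19*s - 4)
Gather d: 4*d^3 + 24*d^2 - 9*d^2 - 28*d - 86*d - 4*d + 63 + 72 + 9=4*d^3 + 15*d^2 - 118*d + 144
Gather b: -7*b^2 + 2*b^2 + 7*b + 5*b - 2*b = -5*b^2 + 10*b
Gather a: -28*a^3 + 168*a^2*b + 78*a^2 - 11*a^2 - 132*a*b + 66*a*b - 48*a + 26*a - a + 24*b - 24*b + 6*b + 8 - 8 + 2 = -28*a^3 + a^2*(168*b + 67) + a*(-66*b - 23) + 6*b + 2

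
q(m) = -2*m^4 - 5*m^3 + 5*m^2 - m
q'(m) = -8*m^3 - 15*m^2 + 10*m - 1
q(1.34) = -10.84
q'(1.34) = -33.78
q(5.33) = -2234.51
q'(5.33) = -1585.19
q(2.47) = -121.75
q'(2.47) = -188.37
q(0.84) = -1.27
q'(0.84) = -7.93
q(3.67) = -546.30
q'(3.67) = -561.78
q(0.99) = -2.86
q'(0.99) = -13.56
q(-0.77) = 5.31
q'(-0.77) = -13.94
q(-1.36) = 16.34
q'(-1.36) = -22.22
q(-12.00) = -32100.00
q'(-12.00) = 11543.00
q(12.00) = -49404.00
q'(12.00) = -15865.00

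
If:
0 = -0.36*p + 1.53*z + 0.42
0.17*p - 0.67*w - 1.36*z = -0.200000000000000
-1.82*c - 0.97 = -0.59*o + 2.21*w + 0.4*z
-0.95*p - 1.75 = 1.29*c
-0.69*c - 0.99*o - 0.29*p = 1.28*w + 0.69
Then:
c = -1.64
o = -0.66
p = 0.39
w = 0.77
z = -0.18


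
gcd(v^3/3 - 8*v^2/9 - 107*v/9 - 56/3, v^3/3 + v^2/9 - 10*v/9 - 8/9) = 1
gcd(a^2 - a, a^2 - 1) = a - 1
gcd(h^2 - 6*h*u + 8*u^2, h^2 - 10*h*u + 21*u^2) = 1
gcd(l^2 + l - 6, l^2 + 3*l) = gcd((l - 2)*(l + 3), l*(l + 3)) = l + 3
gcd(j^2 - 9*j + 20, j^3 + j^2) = 1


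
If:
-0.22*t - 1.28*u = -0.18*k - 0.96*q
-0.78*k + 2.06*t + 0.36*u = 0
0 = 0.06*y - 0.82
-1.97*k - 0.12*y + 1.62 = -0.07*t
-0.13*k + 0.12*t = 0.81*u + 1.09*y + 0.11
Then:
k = 0.10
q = -23.38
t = 3.20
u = -18.07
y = 13.67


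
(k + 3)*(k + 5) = k^2 + 8*k + 15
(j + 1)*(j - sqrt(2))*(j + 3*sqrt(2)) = j^3 + j^2 + 2*sqrt(2)*j^2 - 6*j + 2*sqrt(2)*j - 6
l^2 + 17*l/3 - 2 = (l - 1/3)*(l + 6)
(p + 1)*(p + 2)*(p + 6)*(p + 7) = p^4 + 16*p^3 + 83*p^2 + 152*p + 84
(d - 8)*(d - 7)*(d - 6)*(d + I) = d^4 - 21*d^3 + I*d^3 + 146*d^2 - 21*I*d^2 - 336*d + 146*I*d - 336*I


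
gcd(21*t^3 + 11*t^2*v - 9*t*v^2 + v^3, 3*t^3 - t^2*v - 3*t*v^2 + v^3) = 3*t^2 + 2*t*v - v^2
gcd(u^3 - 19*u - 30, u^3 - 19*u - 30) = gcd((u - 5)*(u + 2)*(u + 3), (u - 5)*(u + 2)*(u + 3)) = u^3 - 19*u - 30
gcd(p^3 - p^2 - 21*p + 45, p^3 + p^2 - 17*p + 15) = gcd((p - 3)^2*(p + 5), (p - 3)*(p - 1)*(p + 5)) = p^2 + 2*p - 15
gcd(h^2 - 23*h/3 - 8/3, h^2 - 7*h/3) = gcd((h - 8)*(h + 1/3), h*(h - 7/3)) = 1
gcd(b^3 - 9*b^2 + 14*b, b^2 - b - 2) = b - 2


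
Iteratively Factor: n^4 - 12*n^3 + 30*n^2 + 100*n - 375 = (n - 5)*(n^3 - 7*n^2 - 5*n + 75) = (n - 5)*(n + 3)*(n^2 - 10*n + 25) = (n - 5)^2*(n + 3)*(n - 5)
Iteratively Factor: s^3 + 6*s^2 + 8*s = (s)*(s^2 + 6*s + 8) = s*(s + 2)*(s + 4)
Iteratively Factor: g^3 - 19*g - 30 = (g + 3)*(g^2 - 3*g - 10) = (g + 2)*(g + 3)*(g - 5)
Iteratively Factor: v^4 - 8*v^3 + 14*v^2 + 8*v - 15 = (v - 3)*(v^3 - 5*v^2 - v + 5) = (v - 3)*(v + 1)*(v^2 - 6*v + 5) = (v - 3)*(v - 1)*(v + 1)*(v - 5)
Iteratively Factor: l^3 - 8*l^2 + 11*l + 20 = (l - 4)*(l^2 - 4*l - 5) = (l - 5)*(l - 4)*(l + 1)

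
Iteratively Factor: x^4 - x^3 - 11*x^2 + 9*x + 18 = (x + 1)*(x^3 - 2*x^2 - 9*x + 18) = (x - 3)*(x + 1)*(x^2 + x - 6) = (x - 3)*(x + 1)*(x + 3)*(x - 2)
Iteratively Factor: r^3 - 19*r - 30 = (r + 2)*(r^2 - 2*r - 15) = (r - 5)*(r + 2)*(r + 3)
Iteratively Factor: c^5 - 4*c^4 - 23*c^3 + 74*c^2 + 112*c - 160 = (c - 1)*(c^4 - 3*c^3 - 26*c^2 + 48*c + 160) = (c - 5)*(c - 1)*(c^3 + 2*c^2 - 16*c - 32) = (c - 5)*(c - 4)*(c - 1)*(c^2 + 6*c + 8) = (c - 5)*(c - 4)*(c - 1)*(c + 2)*(c + 4)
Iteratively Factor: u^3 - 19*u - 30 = (u - 5)*(u^2 + 5*u + 6) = (u - 5)*(u + 2)*(u + 3)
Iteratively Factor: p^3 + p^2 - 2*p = (p + 2)*(p^2 - p) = (p - 1)*(p + 2)*(p)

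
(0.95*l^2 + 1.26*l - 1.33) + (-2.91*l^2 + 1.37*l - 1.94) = -1.96*l^2 + 2.63*l - 3.27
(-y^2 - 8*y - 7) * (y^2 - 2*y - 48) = -y^4 - 6*y^3 + 57*y^2 + 398*y + 336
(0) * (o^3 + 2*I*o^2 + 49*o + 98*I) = 0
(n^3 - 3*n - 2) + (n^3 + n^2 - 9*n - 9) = 2*n^3 + n^2 - 12*n - 11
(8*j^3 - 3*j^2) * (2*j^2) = 16*j^5 - 6*j^4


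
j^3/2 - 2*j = j*(j/2 + 1)*(j - 2)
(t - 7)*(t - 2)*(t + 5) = t^3 - 4*t^2 - 31*t + 70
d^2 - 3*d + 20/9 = (d - 5/3)*(d - 4/3)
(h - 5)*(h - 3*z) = h^2 - 3*h*z - 5*h + 15*z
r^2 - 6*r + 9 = (r - 3)^2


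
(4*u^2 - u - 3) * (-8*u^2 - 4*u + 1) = -32*u^4 - 8*u^3 + 32*u^2 + 11*u - 3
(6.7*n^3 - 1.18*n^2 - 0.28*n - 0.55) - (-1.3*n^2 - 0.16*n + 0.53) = 6.7*n^3 + 0.12*n^2 - 0.12*n - 1.08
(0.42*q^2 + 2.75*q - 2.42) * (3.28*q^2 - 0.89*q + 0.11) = 1.3776*q^4 + 8.6462*q^3 - 10.3389*q^2 + 2.4563*q - 0.2662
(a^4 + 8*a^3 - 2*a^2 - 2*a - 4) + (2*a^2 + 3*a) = a^4 + 8*a^3 + a - 4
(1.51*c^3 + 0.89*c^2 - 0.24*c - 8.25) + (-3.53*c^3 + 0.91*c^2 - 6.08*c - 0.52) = -2.02*c^3 + 1.8*c^2 - 6.32*c - 8.77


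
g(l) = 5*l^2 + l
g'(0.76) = 8.60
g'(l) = 10*l + 1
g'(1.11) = 12.10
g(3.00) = 48.00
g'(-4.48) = -43.80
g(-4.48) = 95.87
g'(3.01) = 31.10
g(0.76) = 3.65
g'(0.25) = 3.50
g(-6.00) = 174.00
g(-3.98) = 75.22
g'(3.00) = 31.00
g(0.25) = 0.56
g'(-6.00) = -59.00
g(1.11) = 7.27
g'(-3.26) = -31.60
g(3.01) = 48.31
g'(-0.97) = -8.70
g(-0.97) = 3.73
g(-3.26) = 49.88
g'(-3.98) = -38.80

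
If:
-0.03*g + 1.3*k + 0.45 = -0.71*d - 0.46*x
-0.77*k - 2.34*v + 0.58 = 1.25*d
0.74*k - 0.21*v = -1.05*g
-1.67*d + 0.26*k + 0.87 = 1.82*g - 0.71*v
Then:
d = 0.17958779115312 - 0.18923614089522*x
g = 0.209516037051622*x + 0.366191105110322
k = -0.245659122194496*x - 0.435785845050312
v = 0.181924230858456*x + 0.29532921442194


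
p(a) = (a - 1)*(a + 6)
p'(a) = 2*a + 5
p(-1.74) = -11.67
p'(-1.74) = 1.52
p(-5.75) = -1.69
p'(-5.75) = -6.50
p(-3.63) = -10.97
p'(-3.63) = -2.26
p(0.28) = -4.52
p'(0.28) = 5.56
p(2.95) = 17.45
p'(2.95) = 10.90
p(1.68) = 5.22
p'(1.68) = 8.36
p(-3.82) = -10.51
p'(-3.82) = -2.64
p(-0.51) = -8.29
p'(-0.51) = 3.98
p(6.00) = 60.00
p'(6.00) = 17.00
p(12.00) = 198.00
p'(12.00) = 29.00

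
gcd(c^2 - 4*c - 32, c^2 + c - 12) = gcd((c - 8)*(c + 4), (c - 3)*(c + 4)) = c + 4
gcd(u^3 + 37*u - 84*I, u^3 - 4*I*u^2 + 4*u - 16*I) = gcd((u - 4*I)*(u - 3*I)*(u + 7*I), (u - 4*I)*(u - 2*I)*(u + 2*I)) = u - 4*I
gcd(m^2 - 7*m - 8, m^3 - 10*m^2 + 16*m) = m - 8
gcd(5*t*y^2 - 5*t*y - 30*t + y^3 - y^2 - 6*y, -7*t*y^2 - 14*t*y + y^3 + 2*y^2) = y + 2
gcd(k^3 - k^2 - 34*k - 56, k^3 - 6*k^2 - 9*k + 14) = k^2 - 5*k - 14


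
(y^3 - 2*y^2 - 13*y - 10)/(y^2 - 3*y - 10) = y + 1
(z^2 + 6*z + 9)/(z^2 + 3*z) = (z + 3)/z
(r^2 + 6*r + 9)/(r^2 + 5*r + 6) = (r + 3)/(r + 2)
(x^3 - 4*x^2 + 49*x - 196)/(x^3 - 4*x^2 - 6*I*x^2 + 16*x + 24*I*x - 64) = (x^2 + 49)/(x^2 - 6*I*x + 16)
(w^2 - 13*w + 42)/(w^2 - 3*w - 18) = (w - 7)/(w + 3)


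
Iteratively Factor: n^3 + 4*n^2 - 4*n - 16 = (n - 2)*(n^2 + 6*n + 8) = (n - 2)*(n + 4)*(n + 2)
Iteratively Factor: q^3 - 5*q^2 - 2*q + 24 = (q - 3)*(q^2 - 2*q - 8) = (q - 4)*(q - 3)*(q + 2)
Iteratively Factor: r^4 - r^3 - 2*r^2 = (r)*(r^3 - r^2 - 2*r) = r*(r - 2)*(r^2 + r) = r^2*(r - 2)*(r + 1)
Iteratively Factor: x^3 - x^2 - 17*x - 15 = (x - 5)*(x^2 + 4*x + 3) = (x - 5)*(x + 1)*(x + 3)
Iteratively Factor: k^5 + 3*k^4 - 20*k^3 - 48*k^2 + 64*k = (k + 4)*(k^4 - k^3 - 16*k^2 + 16*k) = (k + 4)^2*(k^3 - 5*k^2 + 4*k) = (k - 1)*(k + 4)^2*(k^2 - 4*k) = k*(k - 1)*(k + 4)^2*(k - 4)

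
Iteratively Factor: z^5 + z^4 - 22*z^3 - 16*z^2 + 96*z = (z - 2)*(z^4 + 3*z^3 - 16*z^2 - 48*z) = z*(z - 2)*(z^3 + 3*z^2 - 16*z - 48) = z*(z - 2)*(z + 3)*(z^2 - 16) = z*(z - 4)*(z - 2)*(z + 3)*(z + 4)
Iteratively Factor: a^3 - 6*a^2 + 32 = (a - 4)*(a^2 - 2*a - 8) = (a - 4)^2*(a + 2)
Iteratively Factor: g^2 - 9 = (g - 3)*(g + 3)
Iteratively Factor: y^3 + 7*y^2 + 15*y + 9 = (y + 3)*(y^2 + 4*y + 3) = (y + 3)^2*(y + 1)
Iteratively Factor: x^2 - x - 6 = (x - 3)*(x + 2)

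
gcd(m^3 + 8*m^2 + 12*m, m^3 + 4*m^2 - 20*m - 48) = m^2 + 8*m + 12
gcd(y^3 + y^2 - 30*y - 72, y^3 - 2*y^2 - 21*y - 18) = y^2 - 3*y - 18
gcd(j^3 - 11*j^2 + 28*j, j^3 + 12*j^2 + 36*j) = j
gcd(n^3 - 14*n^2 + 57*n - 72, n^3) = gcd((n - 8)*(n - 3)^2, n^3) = 1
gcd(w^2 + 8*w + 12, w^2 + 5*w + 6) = w + 2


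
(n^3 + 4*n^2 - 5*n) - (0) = n^3 + 4*n^2 - 5*n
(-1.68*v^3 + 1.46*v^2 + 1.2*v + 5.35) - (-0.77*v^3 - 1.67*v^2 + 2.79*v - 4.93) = -0.91*v^3 + 3.13*v^2 - 1.59*v + 10.28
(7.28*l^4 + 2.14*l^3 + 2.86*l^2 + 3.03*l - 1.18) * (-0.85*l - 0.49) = -6.188*l^5 - 5.3862*l^4 - 3.4796*l^3 - 3.9769*l^2 - 0.4817*l + 0.5782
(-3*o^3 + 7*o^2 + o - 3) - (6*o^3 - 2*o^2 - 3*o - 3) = -9*o^3 + 9*o^2 + 4*o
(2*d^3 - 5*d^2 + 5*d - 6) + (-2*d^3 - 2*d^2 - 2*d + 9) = -7*d^2 + 3*d + 3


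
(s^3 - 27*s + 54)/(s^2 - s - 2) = (-s^3 + 27*s - 54)/(-s^2 + s + 2)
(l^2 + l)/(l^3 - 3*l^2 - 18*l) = (l + 1)/(l^2 - 3*l - 18)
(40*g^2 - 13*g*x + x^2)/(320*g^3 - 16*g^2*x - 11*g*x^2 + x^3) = (-5*g + x)/(-40*g^2 - 3*g*x + x^2)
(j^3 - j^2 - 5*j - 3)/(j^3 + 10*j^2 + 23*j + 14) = (j^2 - 2*j - 3)/(j^2 + 9*j + 14)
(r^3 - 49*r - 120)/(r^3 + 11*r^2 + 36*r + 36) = (r^2 - 3*r - 40)/(r^2 + 8*r + 12)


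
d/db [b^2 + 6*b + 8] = 2*b + 6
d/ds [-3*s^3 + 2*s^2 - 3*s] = -9*s^2 + 4*s - 3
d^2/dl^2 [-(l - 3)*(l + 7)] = -2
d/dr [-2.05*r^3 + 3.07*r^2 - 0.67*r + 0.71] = -6.15*r^2 + 6.14*r - 0.67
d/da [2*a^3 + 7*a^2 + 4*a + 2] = 6*a^2 + 14*a + 4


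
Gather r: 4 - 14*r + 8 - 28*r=12 - 42*r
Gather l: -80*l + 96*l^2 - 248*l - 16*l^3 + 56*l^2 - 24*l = -16*l^3 + 152*l^2 - 352*l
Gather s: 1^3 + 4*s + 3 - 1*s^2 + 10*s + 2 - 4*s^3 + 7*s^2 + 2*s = -4*s^3 + 6*s^2 + 16*s + 6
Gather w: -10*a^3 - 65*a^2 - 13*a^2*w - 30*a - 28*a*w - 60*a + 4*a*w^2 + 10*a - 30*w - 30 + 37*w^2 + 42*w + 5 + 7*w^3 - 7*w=-10*a^3 - 65*a^2 - 80*a + 7*w^3 + w^2*(4*a + 37) + w*(-13*a^2 - 28*a + 5) - 25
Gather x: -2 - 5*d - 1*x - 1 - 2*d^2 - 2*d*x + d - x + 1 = -2*d^2 - 4*d + x*(-2*d - 2) - 2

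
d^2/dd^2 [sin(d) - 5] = -sin(d)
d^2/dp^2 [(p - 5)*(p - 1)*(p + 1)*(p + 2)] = 12*p^2 - 18*p - 22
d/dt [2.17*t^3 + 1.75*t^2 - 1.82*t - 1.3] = 6.51*t^2 + 3.5*t - 1.82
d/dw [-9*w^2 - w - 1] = -18*w - 1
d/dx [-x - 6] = -1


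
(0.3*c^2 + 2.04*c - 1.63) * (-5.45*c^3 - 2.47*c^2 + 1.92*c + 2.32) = -1.635*c^5 - 11.859*c^4 + 4.4207*c^3 + 8.6389*c^2 + 1.6032*c - 3.7816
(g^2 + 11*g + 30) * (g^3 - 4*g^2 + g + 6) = g^5 + 7*g^4 - 13*g^3 - 103*g^2 + 96*g + 180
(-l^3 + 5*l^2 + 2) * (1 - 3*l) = 3*l^4 - 16*l^3 + 5*l^2 - 6*l + 2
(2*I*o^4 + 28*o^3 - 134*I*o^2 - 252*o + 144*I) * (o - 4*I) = 2*I*o^5 + 36*o^4 - 246*I*o^3 - 788*o^2 + 1152*I*o + 576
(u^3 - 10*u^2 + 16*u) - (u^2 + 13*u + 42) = u^3 - 11*u^2 + 3*u - 42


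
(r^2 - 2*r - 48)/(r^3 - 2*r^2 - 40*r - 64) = (r + 6)/(r^2 + 6*r + 8)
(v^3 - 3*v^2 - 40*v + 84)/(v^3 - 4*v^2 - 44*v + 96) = (v - 7)/(v - 8)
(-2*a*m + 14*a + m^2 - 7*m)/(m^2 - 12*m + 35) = (-2*a + m)/(m - 5)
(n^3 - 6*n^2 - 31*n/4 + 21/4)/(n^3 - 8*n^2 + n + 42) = (n^2 + n - 3/4)/(n^2 - n - 6)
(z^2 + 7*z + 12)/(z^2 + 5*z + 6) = (z + 4)/(z + 2)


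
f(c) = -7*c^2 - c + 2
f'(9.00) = -127.00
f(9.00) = -574.00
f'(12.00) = -169.00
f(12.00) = -1018.00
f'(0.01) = -1.14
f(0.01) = 1.99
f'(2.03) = -29.42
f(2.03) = -28.88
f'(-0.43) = 5.02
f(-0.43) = 1.14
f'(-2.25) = 30.50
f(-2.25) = -31.19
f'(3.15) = -45.10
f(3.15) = -70.61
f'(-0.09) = 0.26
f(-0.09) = 2.03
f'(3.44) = -49.16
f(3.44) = -84.28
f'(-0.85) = 10.90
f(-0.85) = -2.21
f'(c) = -14*c - 1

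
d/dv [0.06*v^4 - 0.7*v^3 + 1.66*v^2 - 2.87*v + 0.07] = 0.24*v^3 - 2.1*v^2 + 3.32*v - 2.87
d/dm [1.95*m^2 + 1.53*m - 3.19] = 3.9*m + 1.53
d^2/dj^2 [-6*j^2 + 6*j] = -12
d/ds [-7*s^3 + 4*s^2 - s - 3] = -21*s^2 + 8*s - 1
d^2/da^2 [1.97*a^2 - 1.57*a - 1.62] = 3.94000000000000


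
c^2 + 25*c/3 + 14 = (c + 7/3)*(c + 6)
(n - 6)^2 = n^2 - 12*n + 36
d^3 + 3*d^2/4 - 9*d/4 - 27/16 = (d - 3/2)*(d + 3/4)*(d + 3/2)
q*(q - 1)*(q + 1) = q^3 - q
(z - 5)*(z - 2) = z^2 - 7*z + 10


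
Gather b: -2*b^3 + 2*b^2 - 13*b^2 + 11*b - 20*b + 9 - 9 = -2*b^3 - 11*b^2 - 9*b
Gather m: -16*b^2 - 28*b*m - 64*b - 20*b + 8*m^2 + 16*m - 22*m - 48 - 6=-16*b^2 - 84*b + 8*m^2 + m*(-28*b - 6) - 54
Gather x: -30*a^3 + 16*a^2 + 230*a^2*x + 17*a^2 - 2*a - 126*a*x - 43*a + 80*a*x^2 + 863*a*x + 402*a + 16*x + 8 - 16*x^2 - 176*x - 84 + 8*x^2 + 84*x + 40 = -30*a^3 + 33*a^2 + 357*a + x^2*(80*a - 8) + x*(230*a^2 + 737*a - 76) - 36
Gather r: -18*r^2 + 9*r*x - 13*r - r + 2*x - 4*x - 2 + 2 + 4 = -18*r^2 + r*(9*x - 14) - 2*x + 4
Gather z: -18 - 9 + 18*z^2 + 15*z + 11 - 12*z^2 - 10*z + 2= 6*z^2 + 5*z - 14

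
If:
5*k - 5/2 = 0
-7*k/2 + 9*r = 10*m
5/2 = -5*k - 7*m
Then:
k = 1/2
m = -5/7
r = -151/252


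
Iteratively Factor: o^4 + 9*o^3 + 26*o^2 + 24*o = (o + 3)*(o^3 + 6*o^2 + 8*o) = (o + 3)*(o + 4)*(o^2 + 2*o) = o*(o + 3)*(o + 4)*(o + 2)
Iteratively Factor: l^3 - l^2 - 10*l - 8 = (l - 4)*(l^2 + 3*l + 2) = (l - 4)*(l + 2)*(l + 1)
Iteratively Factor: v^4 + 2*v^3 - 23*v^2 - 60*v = (v)*(v^3 + 2*v^2 - 23*v - 60) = v*(v - 5)*(v^2 + 7*v + 12) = v*(v - 5)*(v + 3)*(v + 4)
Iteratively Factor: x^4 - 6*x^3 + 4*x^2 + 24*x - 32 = (x - 2)*(x^3 - 4*x^2 - 4*x + 16) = (x - 2)*(x + 2)*(x^2 - 6*x + 8) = (x - 4)*(x - 2)*(x + 2)*(x - 2)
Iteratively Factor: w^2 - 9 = (w + 3)*(w - 3)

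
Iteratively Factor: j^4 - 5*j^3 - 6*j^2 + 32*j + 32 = (j + 1)*(j^3 - 6*j^2 + 32) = (j - 4)*(j + 1)*(j^2 - 2*j - 8) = (j - 4)^2*(j + 1)*(j + 2)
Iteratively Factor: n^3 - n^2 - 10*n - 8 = (n - 4)*(n^2 + 3*n + 2) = (n - 4)*(n + 1)*(n + 2)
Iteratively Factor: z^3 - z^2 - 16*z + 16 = (z + 4)*(z^2 - 5*z + 4) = (z - 1)*(z + 4)*(z - 4)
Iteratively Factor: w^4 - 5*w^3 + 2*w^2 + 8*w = (w - 4)*(w^3 - w^2 - 2*w) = (w - 4)*(w + 1)*(w^2 - 2*w) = (w - 4)*(w - 2)*(w + 1)*(w)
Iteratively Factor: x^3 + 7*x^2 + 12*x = (x)*(x^2 + 7*x + 12) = x*(x + 4)*(x + 3)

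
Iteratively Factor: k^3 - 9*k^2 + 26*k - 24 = (k - 3)*(k^2 - 6*k + 8) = (k - 3)*(k - 2)*(k - 4)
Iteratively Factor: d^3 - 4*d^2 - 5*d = (d + 1)*(d^2 - 5*d) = d*(d + 1)*(d - 5)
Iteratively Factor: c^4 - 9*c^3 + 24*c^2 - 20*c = (c)*(c^3 - 9*c^2 + 24*c - 20) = c*(c - 2)*(c^2 - 7*c + 10) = c*(c - 2)^2*(c - 5)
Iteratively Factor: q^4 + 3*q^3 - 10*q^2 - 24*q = (q)*(q^3 + 3*q^2 - 10*q - 24) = q*(q + 4)*(q^2 - q - 6) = q*(q + 2)*(q + 4)*(q - 3)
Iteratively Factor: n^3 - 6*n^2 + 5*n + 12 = (n - 4)*(n^2 - 2*n - 3) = (n - 4)*(n + 1)*(n - 3)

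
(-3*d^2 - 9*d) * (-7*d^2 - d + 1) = 21*d^4 + 66*d^3 + 6*d^2 - 9*d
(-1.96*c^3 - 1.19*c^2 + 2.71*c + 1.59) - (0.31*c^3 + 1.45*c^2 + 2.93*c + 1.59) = -2.27*c^3 - 2.64*c^2 - 0.22*c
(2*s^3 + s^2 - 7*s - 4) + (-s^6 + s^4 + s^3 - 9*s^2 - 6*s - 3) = -s^6 + s^4 + 3*s^3 - 8*s^2 - 13*s - 7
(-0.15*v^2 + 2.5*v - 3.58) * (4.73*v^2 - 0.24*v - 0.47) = -0.7095*v^4 + 11.861*v^3 - 17.4629*v^2 - 0.3158*v + 1.6826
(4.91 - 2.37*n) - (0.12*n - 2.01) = 6.92 - 2.49*n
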